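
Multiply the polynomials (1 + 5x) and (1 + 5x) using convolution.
Ascending coefficients: a = [1, 5], b = [1, 5]. c[0] = 1×1 = 1; c[1] = 1×5 + 5×1 = 10; c[2] = 5×5 = 25. Result coefficients: [1, 10, 25] → 1 + 10x + 25x^2

1 + 10x + 25x^2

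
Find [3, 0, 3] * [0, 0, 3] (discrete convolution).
y[0] = 3×0 = 0; y[1] = 3×0 + 0×0 = 0; y[2] = 3×3 + 0×0 + 3×0 = 9; y[3] = 0×3 + 3×0 = 0; y[4] = 3×3 = 9

[0, 0, 9, 0, 9]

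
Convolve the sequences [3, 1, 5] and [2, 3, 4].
y[0] = 3×2 = 6; y[1] = 3×3 + 1×2 = 11; y[2] = 3×4 + 1×3 + 5×2 = 25; y[3] = 1×4 + 5×3 = 19; y[4] = 5×4 = 20

[6, 11, 25, 19, 20]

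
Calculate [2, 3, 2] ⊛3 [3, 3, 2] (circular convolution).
Use y[k] = Σ_j a[j]·b[(k-j) mod 3]. y[0] = 2×3 + 3×2 + 2×3 = 18; y[1] = 2×3 + 3×3 + 2×2 = 19; y[2] = 2×2 + 3×3 + 2×3 = 19. Result: [18, 19, 19]

[18, 19, 19]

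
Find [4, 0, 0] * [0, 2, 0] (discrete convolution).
y[0] = 4×0 = 0; y[1] = 4×2 + 0×0 = 8; y[2] = 4×0 + 0×2 + 0×0 = 0; y[3] = 0×0 + 0×2 = 0; y[4] = 0×0 = 0

[0, 8, 0, 0, 0]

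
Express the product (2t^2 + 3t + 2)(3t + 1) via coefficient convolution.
Ascending coefficients: a = [2, 3, 2], b = [1, 3]. c[0] = 2×1 = 2; c[1] = 2×3 + 3×1 = 9; c[2] = 3×3 + 2×1 = 11; c[3] = 2×3 = 6. Result coefficients: [2, 9, 11, 6] → 6t^3 + 11t^2 + 9t + 2

6t^3 + 11t^2 + 9t + 2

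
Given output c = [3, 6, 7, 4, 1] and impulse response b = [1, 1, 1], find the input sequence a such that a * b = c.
Deconvolve c=[3, 6, 7, 4, 1] by b=[1, 1, 1]. Since b[0]=1, solve forward: a[0] = c[0] / 1 = 3; a[1] = (c[1] - 3×1) / 1 = 3; a[2] = (c[2] - 3×1 - 3×1) / 1 = 1. So a = [3, 3, 1]. Check by forward convolution: c[0] = 3×1 = 3; c[1] = 3×1 + 3×1 = 6; c[2] = 3×1 + 3×1 + 1×1 = 7; c[3] = 3×1 + 1×1 = 4; c[4] = 1×1 = 1

[3, 3, 1]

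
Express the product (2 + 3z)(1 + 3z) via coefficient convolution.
Ascending coefficients: a = [2, 3], b = [1, 3]. c[0] = 2×1 = 2; c[1] = 2×3 + 3×1 = 9; c[2] = 3×3 = 9. Result coefficients: [2, 9, 9] → 2 + 9z + 9z^2

2 + 9z + 9z^2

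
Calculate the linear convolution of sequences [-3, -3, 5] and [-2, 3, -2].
y[0] = -3×-2 = 6; y[1] = -3×3 + -3×-2 = -3; y[2] = -3×-2 + -3×3 + 5×-2 = -13; y[3] = -3×-2 + 5×3 = 21; y[4] = 5×-2 = -10

[6, -3, -13, 21, -10]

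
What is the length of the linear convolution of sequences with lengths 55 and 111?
Linear/full convolution length: m + n - 1 = 55 + 111 - 1 = 165

165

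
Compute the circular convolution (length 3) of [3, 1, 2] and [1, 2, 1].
Use y[k] = Σ_j s[j]·t[(k-j) mod 3]. y[0] = 3×1 + 1×1 + 2×2 = 8; y[1] = 3×2 + 1×1 + 2×1 = 9; y[2] = 3×1 + 1×2 + 2×1 = 7. Result: [8, 9, 7]

[8, 9, 7]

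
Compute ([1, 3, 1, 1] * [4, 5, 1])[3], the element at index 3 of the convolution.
Use y[k] = Σ_i a[i]·b[k-i] at k=3. y[3] = 3×1 + 1×5 + 1×4 = 12

12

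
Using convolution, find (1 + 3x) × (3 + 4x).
Ascending coefficients: a = [1, 3], b = [3, 4]. c[0] = 1×3 = 3; c[1] = 1×4 + 3×3 = 13; c[2] = 3×4 = 12. Result coefficients: [3, 13, 12] → 3 + 13x + 12x^2

3 + 13x + 12x^2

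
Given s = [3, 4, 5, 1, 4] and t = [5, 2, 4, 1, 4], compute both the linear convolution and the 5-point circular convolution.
Linear: y_lin[0] = 3×5 = 15; y_lin[1] = 3×2 + 4×5 = 26; y_lin[2] = 3×4 + 4×2 + 5×5 = 45; y_lin[3] = 3×1 + 4×4 + 5×2 + 1×5 = 34; y_lin[4] = 3×4 + 4×1 + 5×4 + 1×2 + 4×5 = 58; y_lin[5] = 4×4 + 5×1 + 1×4 + 4×2 = 33; y_lin[6] = 5×4 + 1×1 + 4×4 = 37; y_lin[7] = 1×4 + 4×1 = 8; y_lin[8] = 4×4 = 16 → [15, 26, 45, 34, 58, 33, 37, 8, 16]. Circular (length 5): y[0] = 3×5 + 4×4 + 5×1 + 1×4 + 4×2 = 48; y[1] = 3×2 + 4×5 + 5×4 + 1×1 + 4×4 = 63; y[2] = 3×4 + 4×2 + 5×5 + 1×4 + 4×1 = 53; y[3] = 3×1 + 4×4 + 5×2 + 1×5 + 4×4 = 50; y[4] = 3×4 + 4×1 + 5×4 + 1×2 + 4×5 = 58 → [48, 63, 53, 50, 58]

Linear: [15, 26, 45, 34, 58, 33, 37, 8, 16], Circular: [48, 63, 53, 50, 58]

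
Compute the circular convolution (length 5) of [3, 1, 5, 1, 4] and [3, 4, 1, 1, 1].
Use y[k] = Σ_j u[j]·v[(k-j) mod 5]. y[0] = 3×3 + 1×1 + 5×1 + 1×1 + 4×4 = 32; y[1] = 3×4 + 1×3 + 5×1 + 1×1 + 4×1 = 25; y[2] = 3×1 + 1×4 + 5×3 + 1×1 + 4×1 = 27; y[3] = 3×1 + 1×1 + 5×4 + 1×3 + 4×1 = 31; y[4] = 3×1 + 1×1 + 5×1 + 1×4 + 4×3 = 25. Result: [32, 25, 27, 31, 25]

[32, 25, 27, 31, 25]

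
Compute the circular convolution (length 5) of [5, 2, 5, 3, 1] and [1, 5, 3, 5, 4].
Use y[k] = Σ_j s[j]·t[(k-j) mod 5]. y[0] = 5×1 + 2×4 + 5×5 + 3×3 + 1×5 = 52; y[1] = 5×5 + 2×1 + 5×4 + 3×5 + 1×3 = 65; y[2] = 5×3 + 2×5 + 5×1 + 3×4 + 1×5 = 47; y[3] = 5×5 + 2×3 + 5×5 + 3×1 + 1×4 = 63; y[4] = 5×4 + 2×5 + 5×3 + 3×5 + 1×1 = 61. Result: [52, 65, 47, 63, 61]

[52, 65, 47, 63, 61]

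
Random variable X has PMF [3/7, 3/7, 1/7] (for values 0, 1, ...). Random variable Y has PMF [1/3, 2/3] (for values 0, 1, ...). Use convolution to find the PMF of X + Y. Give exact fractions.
P(X+Y=k) = Σ_i P(X=i)·P(Y=k-i) — a convolution of [3/7, 3/7, 1/7] and [1/3, 2/3]. P(X+Y=0) = (3/7)×(1/3) = 1/7; P(X+Y=1) = (3/7)×(2/3) + (3/7)×(1/3) = 2/7 + 1/7 = 3/7; P(X+Y=2) = (3/7)×(2/3) + (1/7)×(1/3) = 2/7 + 1/21 = 1/3; P(X+Y=3) = (1/7)×(2/3) = 2/21. PMF: [1/7, 3/7, 1/3, 2/21] (sums to 1 ✓)

[1/7, 3/7, 1/3, 2/21]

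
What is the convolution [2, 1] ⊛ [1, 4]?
y[0] = 2×1 = 2; y[1] = 2×4 + 1×1 = 9; y[2] = 1×4 = 4

[2, 9, 4]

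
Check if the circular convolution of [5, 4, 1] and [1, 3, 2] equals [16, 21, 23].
Recompute circular convolution of [5, 4, 1] and [1, 3, 2]: y[0] = 5×1 + 4×2 + 1×3 = 16; y[1] = 5×3 + 4×1 + 1×2 = 21; y[2] = 5×2 + 4×3 + 1×1 = 23 → [16, 21, 23]. Given [16, 21, 23] matches, so answer: Yes

Yes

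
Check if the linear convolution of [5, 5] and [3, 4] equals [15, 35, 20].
Recompute linear convolution of [5, 5] and [3, 4]: y[0] = 5×3 = 15; y[1] = 5×4 + 5×3 = 35; y[2] = 5×4 = 20 → [15, 35, 20]. Given [15, 35, 20] matches, so answer: Yes

Yes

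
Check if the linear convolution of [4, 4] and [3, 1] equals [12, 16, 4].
Recompute linear convolution of [4, 4] and [3, 1]: y[0] = 4×3 = 12; y[1] = 4×1 + 4×3 = 16; y[2] = 4×1 = 4 → [12, 16, 4]. Given [12, 16, 4] matches, so answer: Yes

Yes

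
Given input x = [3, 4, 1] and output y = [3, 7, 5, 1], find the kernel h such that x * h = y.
Output length 4 = len(x) + len(h) - 1 ⇒ len(h) = 2. Solve h forward using h[k] = (y[k] - Σ_{i≥1} x[i]·h[k-i]) / x[0]: h[0] = y[0] / x[0] = 3 / 3 = 1; h[1] = (y[1] - 4×1) / x[0] = (7 - 4×1) / 3 = 1. So h = [1, 1]. Forward-check [3, 4, 1] * [1, 1]: y[0] = 3×1 = 3; y[1] = 3×1 + 4×1 = 7; y[2] = 4×1 + 1×1 = 5; y[3] = 1×1 = 1 → [3, 7, 5, 1] ✓

[1, 1]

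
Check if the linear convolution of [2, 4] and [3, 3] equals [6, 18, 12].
Recompute linear convolution of [2, 4] and [3, 3]: y[0] = 2×3 = 6; y[1] = 2×3 + 4×3 = 18; y[2] = 4×3 = 12 → [6, 18, 12]. Given [6, 18, 12] matches, so answer: Yes

Yes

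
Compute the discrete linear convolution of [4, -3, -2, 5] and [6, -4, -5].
y[0] = 4×6 = 24; y[1] = 4×-4 + -3×6 = -34; y[2] = 4×-5 + -3×-4 + -2×6 = -20; y[3] = -3×-5 + -2×-4 + 5×6 = 53; y[4] = -2×-5 + 5×-4 = -10; y[5] = 5×-5 = -25

[24, -34, -20, 53, -10, -25]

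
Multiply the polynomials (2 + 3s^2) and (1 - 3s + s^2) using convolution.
Ascending coefficients: a = [2, 0, 3], b = [1, -3, 1]. c[0] = 2×1 = 2; c[1] = 2×-3 + 0×1 = -6; c[2] = 2×1 + 0×-3 + 3×1 = 5; c[3] = 0×1 + 3×-3 = -9; c[4] = 3×1 = 3. Result coefficients: [2, -6, 5, -9, 3] → 2 - 6s + 5s^2 - 9s^3 + 3s^4

2 - 6s + 5s^2 - 9s^3 + 3s^4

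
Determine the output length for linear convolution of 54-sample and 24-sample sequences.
Linear/full convolution length: m + n - 1 = 54 + 24 - 1 = 77

77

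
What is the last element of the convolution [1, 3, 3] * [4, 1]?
Use y[k] = Σ_i a[i]·b[k-i] at k=3. y[3] = 3×1 = 3

3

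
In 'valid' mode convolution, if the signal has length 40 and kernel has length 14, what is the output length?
'Valid' mode counts only positions where the kernel fully overlaps the signal: m - n + 1 = 40 - 14 + 1 = 27

27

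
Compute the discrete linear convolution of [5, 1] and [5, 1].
y[0] = 5×5 = 25; y[1] = 5×1 + 1×5 = 10; y[2] = 1×1 = 1

[25, 10, 1]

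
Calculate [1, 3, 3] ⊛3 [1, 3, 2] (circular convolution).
Use y[k] = Σ_j f[j]·g[(k-j) mod 3]. y[0] = 1×1 + 3×2 + 3×3 = 16; y[1] = 1×3 + 3×1 + 3×2 = 12; y[2] = 1×2 + 3×3 + 3×1 = 14. Result: [16, 12, 14]

[16, 12, 14]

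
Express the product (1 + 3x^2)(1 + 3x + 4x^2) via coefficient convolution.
Ascending coefficients: a = [1, 0, 3], b = [1, 3, 4]. c[0] = 1×1 = 1; c[1] = 1×3 + 0×1 = 3; c[2] = 1×4 + 0×3 + 3×1 = 7; c[3] = 0×4 + 3×3 = 9; c[4] = 3×4 = 12. Result coefficients: [1, 3, 7, 9, 12] → 1 + 3x + 7x^2 + 9x^3 + 12x^4

1 + 3x + 7x^2 + 9x^3 + 12x^4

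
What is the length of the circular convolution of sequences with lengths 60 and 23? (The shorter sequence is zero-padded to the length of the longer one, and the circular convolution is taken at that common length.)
Circular convolution (zero-padding the shorter input) has length max(m, n) = max(60, 23) = 60

60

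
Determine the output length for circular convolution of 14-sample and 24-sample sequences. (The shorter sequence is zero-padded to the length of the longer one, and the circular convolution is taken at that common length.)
Circular convolution (zero-padding the shorter input) has length max(m, n) = max(14, 24) = 24

24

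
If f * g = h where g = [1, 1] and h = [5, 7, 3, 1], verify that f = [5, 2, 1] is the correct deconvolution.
Forward-compute [5, 2, 1] * [1, 1]: h[0] = 5×1 = 5; h[1] = 5×1 + 2×1 = 7; h[2] = 2×1 + 1×1 = 3; h[3] = 1×1 = 1 → [5, 7, 3, 1]. Matches given h = [5, 7, 3, 1], so verified.

Verified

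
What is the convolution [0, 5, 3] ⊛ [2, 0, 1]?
y[0] = 0×2 = 0; y[1] = 0×0 + 5×2 = 10; y[2] = 0×1 + 5×0 + 3×2 = 6; y[3] = 5×1 + 3×0 = 5; y[4] = 3×1 = 3

[0, 10, 6, 5, 3]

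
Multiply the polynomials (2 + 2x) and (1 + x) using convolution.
Ascending coefficients: a = [2, 2], b = [1, 1]. c[0] = 2×1 = 2; c[1] = 2×1 + 2×1 = 4; c[2] = 2×1 = 2. Result coefficients: [2, 4, 2] → 2 + 4x + 2x^2

2 + 4x + 2x^2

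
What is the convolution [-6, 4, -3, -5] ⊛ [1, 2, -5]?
y[0] = -6×1 = -6; y[1] = -6×2 + 4×1 = -8; y[2] = -6×-5 + 4×2 + -3×1 = 35; y[3] = 4×-5 + -3×2 + -5×1 = -31; y[4] = -3×-5 + -5×2 = 5; y[5] = -5×-5 = 25

[-6, -8, 35, -31, 5, 25]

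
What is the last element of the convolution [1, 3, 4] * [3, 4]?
Use y[k] = Σ_i a[i]·b[k-i] at k=3. y[3] = 4×4 = 16

16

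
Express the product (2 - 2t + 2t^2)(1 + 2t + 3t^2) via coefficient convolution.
Ascending coefficients: a = [2, -2, 2], b = [1, 2, 3]. c[0] = 2×1 = 2; c[1] = 2×2 + -2×1 = 2; c[2] = 2×3 + -2×2 + 2×1 = 4; c[3] = -2×3 + 2×2 = -2; c[4] = 2×3 = 6. Result coefficients: [2, 2, 4, -2, 6] → 2 + 2t + 4t^2 - 2t^3 + 6t^4

2 + 2t + 4t^2 - 2t^3 + 6t^4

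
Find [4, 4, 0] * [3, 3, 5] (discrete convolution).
y[0] = 4×3 = 12; y[1] = 4×3 + 4×3 = 24; y[2] = 4×5 + 4×3 + 0×3 = 32; y[3] = 4×5 + 0×3 = 20; y[4] = 0×5 = 0

[12, 24, 32, 20, 0]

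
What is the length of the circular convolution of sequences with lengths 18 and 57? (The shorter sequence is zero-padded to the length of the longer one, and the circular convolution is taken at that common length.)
Circular convolution (zero-padding the shorter input) has length max(m, n) = max(18, 57) = 57

57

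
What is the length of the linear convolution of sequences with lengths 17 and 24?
Linear/full convolution length: m + n - 1 = 17 + 24 - 1 = 40

40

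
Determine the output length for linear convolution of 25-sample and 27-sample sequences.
Linear/full convolution length: m + n - 1 = 25 + 27 - 1 = 51

51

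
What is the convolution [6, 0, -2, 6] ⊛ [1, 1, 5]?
y[0] = 6×1 = 6; y[1] = 6×1 + 0×1 = 6; y[2] = 6×5 + 0×1 + -2×1 = 28; y[3] = 0×5 + -2×1 + 6×1 = 4; y[4] = -2×5 + 6×1 = -4; y[5] = 6×5 = 30

[6, 6, 28, 4, -4, 30]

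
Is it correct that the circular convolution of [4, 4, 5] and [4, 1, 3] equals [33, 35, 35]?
Recompute circular convolution of [4, 4, 5] and [4, 1, 3]: y[0] = 4×4 + 4×3 + 5×1 = 33; y[1] = 4×1 + 4×4 + 5×3 = 35; y[2] = 4×3 + 4×1 + 5×4 = 36 → [33, 35, 36]. Compare to given [33, 35, 35]: they differ at index 2: given 35, correct 36, so answer: No

No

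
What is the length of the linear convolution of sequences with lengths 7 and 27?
Linear/full convolution length: m + n - 1 = 7 + 27 - 1 = 33

33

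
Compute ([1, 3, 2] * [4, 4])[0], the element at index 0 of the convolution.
Use y[k] = Σ_i a[i]·b[k-i] at k=0. y[0] = 1×4 = 4

4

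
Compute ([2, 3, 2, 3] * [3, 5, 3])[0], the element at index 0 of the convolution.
Use y[k] = Σ_i a[i]·b[k-i] at k=0. y[0] = 2×3 = 6

6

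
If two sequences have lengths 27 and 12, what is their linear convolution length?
Linear/full convolution length: m + n - 1 = 27 + 12 - 1 = 38

38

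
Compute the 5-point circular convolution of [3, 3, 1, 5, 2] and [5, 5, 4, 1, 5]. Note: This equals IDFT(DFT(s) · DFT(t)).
Either evaluate y[k] = Σ_j s[j]·t[(k-j) mod 5] directly, or use IDFT(DFT(s) · DFT(t)). y[0] = 3×5 + 3×5 + 1×1 + 5×4 + 2×5 = 61; y[1] = 3×5 + 3×5 + 1×5 + 5×1 + 2×4 = 48; y[2] = 3×4 + 3×5 + 1×5 + 5×5 + 2×1 = 59; y[3] = 3×1 + 3×4 + 1×5 + 5×5 + 2×5 = 55; y[4] = 3×5 + 3×1 + 1×4 + 5×5 + 2×5 = 57. Result: [61, 48, 59, 55, 57]

[61, 48, 59, 55, 57]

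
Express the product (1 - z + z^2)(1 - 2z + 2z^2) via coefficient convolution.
Ascending coefficients: a = [1, -1, 1], b = [1, -2, 2]. c[0] = 1×1 = 1; c[1] = 1×-2 + -1×1 = -3; c[2] = 1×2 + -1×-2 + 1×1 = 5; c[3] = -1×2 + 1×-2 = -4; c[4] = 1×2 = 2. Result coefficients: [1, -3, 5, -4, 2] → 1 - 3z + 5z^2 - 4z^3 + 2z^4

1 - 3z + 5z^2 - 4z^3 + 2z^4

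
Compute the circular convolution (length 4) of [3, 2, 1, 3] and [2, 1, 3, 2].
Use y[k] = Σ_j a[j]·b[(k-j) mod 4]. y[0] = 3×2 + 2×2 + 1×3 + 3×1 = 16; y[1] = 3×1 + 2×2 + 1×2 + 3×3 = 18; y[2] = 3×3 + 2×1 + 1×2 + 3×2 = 19; y[3] = 3×2 + 2×3 + 1×1 + 3×2 = 19. Result: [16, 18, 19, 19]

[16, 18, 19, 19]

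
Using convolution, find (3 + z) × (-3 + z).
Ascending coefficients: a = [3, 1], b = [-3, 1]. c[0] = 3×-3 = -9; c[1] = 3×1 + 1×-3 = 0; c[2] = 1×1 = 1. Result coefficients: [-9, 0, 1] → -9 + z^2

-9 + z^2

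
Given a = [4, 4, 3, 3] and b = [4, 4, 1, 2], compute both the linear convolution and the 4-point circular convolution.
Linear: y_lin[0] = 4×4 = 16; y_lin[1] = 4×4 + 4×4 = 32; y_lin[2] = 4×1 + 4×4 + 3×4 = 32; y_lin[3] = 4×2 + 4×1 + 3×4 + 3×4 = 36; y_lin[4] = 4×2 + 3×1 + 3×4 = 23; y_lin[5] = 3×2 + 3×1 = 9; y_lin[6] = 3×2 = 6 → [16, 32, 32, 36, 23, 9, 6]. Circular (length 4): y[0] = 4×4 + 4×2 + 3×1 + 3×4 = 39; y[1] = 4×4 + 4×4 + 3×2 + 3×1 = 41; y[2] = 4×1 + 4×4 + 3×4 + 3×2 = 38; y[3] = 4×2 + 4×1 + 3×4 + 3×4 = 36 → [39, 41, 38, 36]

Linear: [16, 32, 32, 36, 23, 9, 6], Circular: [39, 41, 38, 36]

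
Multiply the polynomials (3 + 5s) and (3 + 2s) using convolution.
Ascending coefficients: a = [3, 5], b = [3, 2]. c[0] = 3×3 = 9; c[1] = 3×2 + 5×3 = 21; c[2] = 5×2 = 10. Result coefficients: [9, 21, 10] → 9 + 21s + 10s^2

9 + 21s + 10s^2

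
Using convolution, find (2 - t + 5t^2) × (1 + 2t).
Ascending coefficients: a = [2, -1, 5], b = [1, 2]. c[0] = 2×1 = 2; c[1] = 2×2 + -1×1 = 3; c[2] = -1×2 + 5×1 = 3; c[3] = 5×2 = 10. Result coefficients: [2, 3, 3, 10] → 2 + 3t + 3t^2 + 10t^3

2 + 3t + 3t^2 + 10t^3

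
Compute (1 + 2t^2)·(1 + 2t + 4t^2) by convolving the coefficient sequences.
Ascending coefficients: a = [1, 0, 2], b = [1, 2, 4]. c[0] = 1×1 = 1; c[1] = 1×2 + 0×1 = 2; c[2] = 1×4 + 0×2 + 2×1 = 6; c[3] = 0×4 + 2×2 = 4; c[4] = 2×4 = 8. Result coefficients: [1, 2, 6, 4, 8] → 1 + 2t + 6t^2 + 4t^3 + 8t^4

1 + 2t + 6t^2 + 4t^3 + 8t^4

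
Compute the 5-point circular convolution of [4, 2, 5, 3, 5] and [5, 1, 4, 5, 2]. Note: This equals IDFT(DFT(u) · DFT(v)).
Either evaluate y[k] = Σ_j u[j]·v[(k-j) mod 5] directly, or use IDFT(DFT(u) · DFT(v)). y[0] = 4×5 + 2×2 + 5×5 + 3×4 + 5×1 = 66; y[1] = 4×1 + 2×5 + 5×2 + 3×5 + 5×4 = 59; y[2] = 4×4 + 2×1 + 5×5 + 3×2 + 5×5 = 74; y[3] = 4×5 + 2×4 + 5×1 + 3×5 + 5×2 = 58; y[4] = 4×2 + 2×5 + 5×4 + 3×1 + 5×5 = 66. Result: [66, 59, 74, 58, 66]

[66, 59, 74, 58, 66]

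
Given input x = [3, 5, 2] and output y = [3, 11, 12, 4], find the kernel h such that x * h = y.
Output length 4 = len(x) + len(h) - 1 ⇒ len(h) = 2. Solve h forward using h[k] = (y[k] - Σ_{i≥1} x[i]·h[k-i]) / x[0]: h[0] = y[0] / x[0] = 3 / 3 = 1; h[1] = (y[1] - 5×1) / x[0] = (11 - 5×1) / 3 = 2. So h = [1, 2]. Forward-check [3, 5, 2] * [1, 2]: y[0] = 3×1 = 3; y[1] = 3×2 + 5×1 = 11; y[2] = 5×2 + 2×1 = 12; y[3] = 2×2 = 4 → [3, 11, 12, 4] ✓

[1, 2]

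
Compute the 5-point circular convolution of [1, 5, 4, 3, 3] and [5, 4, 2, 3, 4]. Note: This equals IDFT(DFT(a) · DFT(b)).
Either evaluate y[k] = Σ_j a[j]·b[(k-j) mod 5] directly, or use IDFT(DFT(a) · DFT(b)). y[0] = 1×5 + 5×4 + 4×3 + 3×2 + 3×4 = 55; y[1] = 1×4 + 5×5 + 4×4 + 3×3 + 3×2 = 60; y[2] = 1×2 + 5×4 + 4×5 + 3×4 + 3×3 = 63; y[3] = 1×3 + 5×2 + 4×4 + 3×5 + 3×4 = 56; y[4] = 1×4 + 5×3 + 4×2 + 3×4 + 3×5 = 54. Result: [55, 60, 63, 56, 54]

[55, 60, 63, 56, 54]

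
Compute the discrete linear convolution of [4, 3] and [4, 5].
y[0] = 4×4 = 16; y[1] = 4×5 + 3×4 = 32; y[2] = 3×5 = 15

[16, 32, 15]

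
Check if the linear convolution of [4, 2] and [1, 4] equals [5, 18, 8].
Recompute linear convolution of [4, 2] and [1, 4]: y[0] = 4×1 = 4; y[1] = 4×4 + 2×1 = 18; y[2] = 2×4 = 8 → [4, 18, 8]. Compare to given [5, 18, 8]: they differ at index 0: given 5, correct 4, so answer: No

No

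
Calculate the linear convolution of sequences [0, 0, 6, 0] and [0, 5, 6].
y[0] = 0×0 = 0; y[1] = 0×5 + 0×0 = 0; y[2] = 0×6 + 0×5 + 6×0 = 0; y[3] = 0×6 + 6×5 + 0×0 = 30; y[4] = 6×6 + 0×5 = 36; y[5] = 0×6 = 0

[0, 0, 0, 30, 36, 0]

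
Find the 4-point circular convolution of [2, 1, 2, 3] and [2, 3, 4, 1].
Use y[k] = Σ_j a[j]·b[(k-j) mod 4]. y[0] = 2×2 + 1×1 + 2×4 + 3×3 = 22; y[1] = 2×3 + 1×2 + 2×1 + 3×4 = 22; y[2] = 2×4 + 1×3 + 2×2 + 3×1 = 18; y[3] = 2×1 + 1×4 + 2×3 + 3×2 = 18. Result: [22, 22, 18, 18]

[22, 22, 18, 18]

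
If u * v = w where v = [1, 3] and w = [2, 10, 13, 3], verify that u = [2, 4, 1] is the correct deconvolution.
Forward-compute [2, 4, 1] * [1, 3]: w[0] = 2×1 = 2; w[1] = 2×3 + 4×1 = 10; w[2] = 4×3 + 1×1 = 13; w[3] = 1×3 = 3 → [2, 10, 13, 3]. Matches given w = [2, 10, 13, 3], so verified.

Verified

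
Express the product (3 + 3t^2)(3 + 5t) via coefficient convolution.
Ascending coefficients: a = [3, 0, 3], b = [3, 5]. c[0] = 3×3 = 9; c[1] = 3×5 + 0×3 = 15; c[2] = 0×5 + 3×3 = 9; c[3] = 3×5 = 15. Result coefficients: [9, 15, 9, 15] → 9 + 15t + 9t^2 + 15t^3

9 + 15t + 9t^2 + 15t^3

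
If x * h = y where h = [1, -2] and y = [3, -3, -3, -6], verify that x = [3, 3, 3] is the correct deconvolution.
Forward-compute [3, 3, 3] * [1, -2]: y[0] = 3×1 = 3; y[1] = 3×-2 + 3×1 = -3; y[2] = 3×-2 + 3×1 = -3; y[3] = 3×-2 = -6 → [3, -3, -3, -6]. Matches given y = [3, -3, -3, -6], so verified.

Verified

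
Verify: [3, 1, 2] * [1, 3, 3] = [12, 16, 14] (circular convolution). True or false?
Recompute circular convolution of [3, 1, 2] and [1, 3, 3]: y[0] = 3×1 + 1×3 + 2×3 = 12; y[1] = 3×3 + 1×1 + 2×3 = 16; y[2] = 3×3 + 1×3 + 2×1 = 14 → [12, 16, 14]. Given [12, 16, 14] matches, so answer: Yes

Yes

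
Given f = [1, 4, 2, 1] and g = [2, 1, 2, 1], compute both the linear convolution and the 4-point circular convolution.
Linear: y_lin[0] = 1×2 = 2; y_lin[1] = 1×1 + 4×2 = 9; y_lin[2] = 1×2 + 4×1 + 2×2 = 10; y_lin[3] = 1×1 + 4×2 + 2×1 + 1×2 = 13; y_lin[4] = 4×1 + 2×2 + 1×1 = 9; y_lin[5] = 2×1 + 1×2 = 4; y_lin[6] = 1×1 = 1 → [2, 9, 10, 13, 9, 4, 1]. Circular (length 4): y[0] = 1×2 + 4×1 + 2×2 + 1×1 = 11; y[1] = 1×1 + 4×2 + 2×1 + 1×2 = 13; y[2] = 1×2 + 4×1 + 2×2 + 1×1 = 11; y[3] = 1×1 + 4×2 + 2×1 + 1×2 = 13 → [11, 13, 11, 13]

Linear: [2, 9, 10, 13, 9, 4, 1], Circular: [11, 13, 11, 13]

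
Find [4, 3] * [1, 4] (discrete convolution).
y[0] = 4×1 = 4; y[1] = 4×4 + 3×1 = 19; y[2] = 3×4 = 12

[4, 19, 12]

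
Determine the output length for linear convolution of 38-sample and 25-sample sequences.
Linear/full convolution length: m + n - 1 = 38 + 25 - 1 = 62

62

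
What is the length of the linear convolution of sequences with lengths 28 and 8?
Linear/full convolution length: m + n - 1 = 28 + 8 - 1 = 35

35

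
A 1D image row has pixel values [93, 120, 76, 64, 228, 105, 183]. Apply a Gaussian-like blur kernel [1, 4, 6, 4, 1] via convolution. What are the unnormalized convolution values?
Convolve image row [93, 120, 76, 64, 228, 105, 183] with kernel [1, 4, 6, 4, 1]: y[0] = 93×1 = 93; y[1] = 93×4 + 120×1 = 492; y[2] = 93×6 + 120×4 + 76×1 = 1114; y[3] = 93×4 + 120×6 + 76×4 + 64×1 = 1460; y[4] = 93×1 + 120×4 + 76×6 + 64×4 + 228×1 = 1513; y[5] = 120×1 + 76×4 + 64×6 + 228×4 + 105×1 = 1825; y[6] = 76×1 + 64×4 + 228×6 + 105×4 + 183×1 = 2303; y[7] = 64×1 + 228×4 + 105×6 + 183×4 = 2338; y[8] = 228×1 + 105×4 + 183×6 = 1746; y[9] = 105×1 + 183×4 = 837; y[10] = 183×1 = 183 → [93, 492, 1114, 1460, 1513, 1825, 2303, 2338, 1746, 837, 183]. Normalization factor = sum(kernel) = 16.

[93, 492, 1114, 1460, 1513, 1825, 2303, 2338, 1746, 837, 183]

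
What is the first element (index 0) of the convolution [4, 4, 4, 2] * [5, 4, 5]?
Use y[k] = Σ_i a[i]·b[k-i] at k=0. y[0] = 4×5 = 20

20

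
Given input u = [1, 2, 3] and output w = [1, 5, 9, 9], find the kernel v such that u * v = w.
Output length 4 = len(u) + len(v) - 1 ⇒ len(v) = 2. Solve v forward using v[k] = (w[k] - Σ_{i≥1} u[i]·v[k-i]) / u[0]: v[0] = w[0] / u[0] = 1 / 1 = 1; v[1] = (w[1] - 2×1) / u[0] = (5 - 2×1) / 1 = 3. So v = [1, 3]. Forward-check [1, 2, 3] * [1, 3]: w[0] = 1×1 = 1; w[1] = 1×3 + 2×1 = 5; w[2] = 2×3 + 3×1 = 9; w[3] = 3×3 = 9 → [1, 5, 9, 9] ✓

[1, 3]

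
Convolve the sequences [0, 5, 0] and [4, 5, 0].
y[0] = 0×4 = 0; y[1] = 0×5 + 5×4 = 20; y[2] = 0×0 + 5×5 + 0×4 = 25; y[3] = 5×0 + 0×5 = 0; y[4] = 0×0 = 0

[0, 20, 25, 0, 0]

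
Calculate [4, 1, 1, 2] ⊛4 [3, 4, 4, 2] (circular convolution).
Use y[k] = Σ_j x[j]·h[(k-j) mod 4]. y[0] = 4×3 + 1×2 + 1×4 + 2×4 = 26; y[1] = 4×4 + 1×3 + 1×2 + 2×4 = 29; y[2] = 4×4 + 1×4 + 1×3 + 2×2 = 27; y[3] = 4×2 + 1×4 + 1×4 + 2×3 = 22. Result: [26, 29, 27, 22]

[26, 29, 27, 22]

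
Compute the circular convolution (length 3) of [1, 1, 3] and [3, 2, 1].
Use y[k] = Σ_j f[j]·g[(k-j) mod 3]. y[0] = 1×3 + 1×1 + 3×2 = 10; y[1] = 1×2 + 1×3 + 3×1 = 8; y[2] = 1×1 + 1×2 + 3×3 = 12. Result: [10, 8, 12]

[10, 8, 12]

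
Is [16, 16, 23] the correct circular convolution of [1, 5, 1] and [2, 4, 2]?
Recompute circular convolution of [1, 5, 1] and [2, 4, 2]: y[0] = 1×2 + 5×2 + 1×4 = 16; y[1] = 1×4 + 5×2 + 1×2 = 16; y[2] = 1×2 + 5×4 + 1×2 = 24 → [16, 16, 24]. Compare to given [16, 16, 23]: they differ at index 2: given 23, correct 24, so answer: No

No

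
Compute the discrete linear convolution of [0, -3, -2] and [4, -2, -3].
y[0] = 0×4 = 0; y[1] = 0×-2 + -3×4 = -12; y[2] = 0×-3 + -3×-2 + -2×4 = -2; y[3] = -3×-3 + -2×-2 = 13; y[4] = -2×-3 = 6

[0, -12, -2, 13, 6]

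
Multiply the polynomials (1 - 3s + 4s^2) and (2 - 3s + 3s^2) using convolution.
Ascending coefficients: a = [1, -3, 4], b = [2, -3, 3]. c[0] = 1×2 = 2; c[1] = 1×-3 + -3×2 = -9; c[2] = 1×3 + -3×-3 + 4×2 = 20; c[3] = -3×3 + 4×-3 = -21; c[4] = 4×3 = 12. Result coefficients: [2, -9, 20, -21, 12] → 2 - 9s + 20s^2 - 21s^3 + 12s^4

2 - 9s + 20s^2 - 21s^3 + 12s^4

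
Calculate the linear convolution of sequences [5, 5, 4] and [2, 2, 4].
y[0] = 5×2 = 10; y[1] = 5×2 + 5×2 = 20; y[2] = 5×4 + 5×2 + 4×2 = 38; y[3] = 5×4 + 4×2 = 28; y[4] = 4×4 = 16

[10, 20, 38, 28, 16]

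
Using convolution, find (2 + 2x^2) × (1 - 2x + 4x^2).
Ascending coefficients: a = [2, 0, 2], b = [1, -2, 4]. c[0] = 2×1 = 2; c[1] = 2×-2 + 0×1 = -4; c[2] = 2×4 + 0×-2 + 2×1 = 10; c[3] = 0×4 + 2×-2 = -4; c[4] = 2×4 = 8. Result coefficients: [2, -4, 10, -4, 8] → 2 - 4x + 10x^2 - 4x^3 + 8x^4

2 - 4x + 10x^2 - 4x^3 + 8x^4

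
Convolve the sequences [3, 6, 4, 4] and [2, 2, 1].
y[0] = 3×2 = 6; y[1] = 3×2 + 6×2 = 18; y[2] = 3×1 + 6×2 + 4×2 = 23; y[3] = 6×1 + 4×2 + 4×2 = 22; y[4] = 4×1 + 4×2 = 12; y[5] = 4×1 = 4

[6, 18, 23, 22, 12, 4]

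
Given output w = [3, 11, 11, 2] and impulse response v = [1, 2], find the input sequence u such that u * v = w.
Deconvolve w=[3, 11, 11, 2] by v=[1, 2]. Since v[0]=1, solve forward: u[0] = w[0] / 1 = 3; u[1] = (w[1] - 3×2) / 1 = 5; u[2] = (w[2] - 5×2) / 1 = 1. So u = [3, 5, 1]. Check by forward convolution: w[0] = 3×1 = 3; w[1] = 3×2 + 5×1 = 11; w[2] = 5×2 + 1×1 = 11; w[3] = 1×2 = 2

[3, 5, 1]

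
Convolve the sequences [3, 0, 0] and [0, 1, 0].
y[0] = 3×0 = 0; y[1] = 3×1 + 0×0 = 3; y[2] = 3×0 + 0×1 + 0×0 = 0; y[3] = 0×0 + 0×1 = 0; y[4] = 0×0 = 0

[0, 3, 0, 0, 0]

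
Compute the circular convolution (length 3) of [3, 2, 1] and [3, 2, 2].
Use y[k] = Σ_j x[j]·h[(k-j) mod 3]. y[0] = 3×3 + 2×2 + 1×2 = 15; y[1] = 3×2 + 2×3 + 1×2 = 14; y[2] = 3×2 + 2×2 + 1×3 = 13. Result: [15, 14, 13]

[15, 14, 13]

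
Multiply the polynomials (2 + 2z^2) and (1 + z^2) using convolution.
Ascending coefficients: a = [2, 0, 2], b = [1, 0, 1]. c[0] = 2×1 = 2; c[1] = 2×0 + 0×1 = 0; c[2] = 2×1 + 0×0 + 2×1 = 4; c[3] = 0×1 + 2×0 = 0; c[4] = 2×1 = 2. Result coefficients: [2, 0, 4, 0, 2] → 2 + 4z^2 + 2z^4

2 + 4z^2 + 2z^4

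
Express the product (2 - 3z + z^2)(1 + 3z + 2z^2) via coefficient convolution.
Ascending coefficients: a = [2, -3, 1], b = [1, 3, 2]. c[0] = 2×1 = 2; c[1] = 2×3 + -3×1 = 3; c[2] = 2×2 + -3×3 + 1×1 = -4; c[3] = -3×2 + 1×3 = -3; c[4] = 1×2 = 2. Result coefficients: [2, 3, -4, -3, 2] → 2 + 3z - 4z^2 - 3z^3 + 2z^4

2 + 3z - 4z^2 - 3z^3 + 2z^4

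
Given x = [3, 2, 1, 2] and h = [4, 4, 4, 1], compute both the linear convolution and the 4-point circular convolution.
Linear: y_lin[0] = 3×4 = 12; y_lin[1] = 3×4 + 2×4 = 20; y_lin[2] = 3×4 + 2×4 + 1×4 = 24; y_lin[3] = 3×1 + 2×4 + 1×4 + 2×4 = 23; y_lin[4] = 2×1 + 1×4 + 2×4 = 14; y_lin[5] = 1×1 + 2×4 = 9; y_lin[6] = 2×1 = 2 → [12, 20, 24, 23, 14, 9, 2]. Circular (length 4): y[0] = 3×4 + 2×1 + 1×4 + 2×4 = 26; y[1] = 3×4 + 2×4 + 1×1 + 2×4 = 29; y[2] = 3×4 + 2×4 + 1×4 + 2×1 = 26; y[3] = 3×1 + 2×4 + 1×4 + 2×4 = 23 → [26, 29, 26, 23]

Linear: [12, 20, 24, 23, 14, 9, 2], Circular: [26, 29, 26, 23]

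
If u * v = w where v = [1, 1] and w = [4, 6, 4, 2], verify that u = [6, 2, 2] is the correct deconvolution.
Forward-compute [6, 2, 2] * [1, 1]: w[0] = 6×1 = 6; w[1] = 6×1 + 2×1 = 8; w[2] = 2×1 + 2×1 = 4; w[3] = 2×1 = 2 → [6, 8, 4, 2]. Does not match given w = [4, 6, 4, 2].

Not verified. [6, 2, 2] * [1, 1] = [6, 8, 4, 2], which differs from [4, 6, 4, 2] at index 0.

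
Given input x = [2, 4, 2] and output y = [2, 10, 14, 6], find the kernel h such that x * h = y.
Output length 4 = len(x) + len(h) - 1 ⇒ len(h) = 2. Solve h forward using h[k] = (y[k] - Σ_{i≥1} x[i]·h[k-i]) / x[0]: h[0] = y[0] / x[0] = 2 / 2 = 1; h[1] = (y[1] - 4×1) / x[0] = (10 - 4×1) / 2 = 3. So h = [1, 3]. Forward-check [2, 4, 2] * [1, 3]: y[0] = 2×1 = 2; y[1] = 2×3 + 4×1 = 10; y[2] = 4×3 + 2×1 = 14; y[3] = 2×3 = 6 → [2, 10, 14, 6] ✓

[1, 3]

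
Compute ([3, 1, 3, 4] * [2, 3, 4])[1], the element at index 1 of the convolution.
Use y[k] = Σ_i a[i]·b[k-i] at k=1. y[1] = 3×3 + 1×2 = 11

11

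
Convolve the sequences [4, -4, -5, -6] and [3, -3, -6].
y[0] = 4×3 = 12; y[1] = 4×-3 + -4×3 = -24; y[2] = 4×-6 + -4×-3 + -5×3 = -27; y[3] = -4×-6 + -5×-3 + -6×3 = 21; y[4] = -5×-6 + -6×-3 = 48; y[5] = -6×-6 = 36

[12, -24, -27, 21, 48, 36]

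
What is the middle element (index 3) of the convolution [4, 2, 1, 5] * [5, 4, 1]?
Use y[k] = Σ_i a[i]·b[k-i] at k=3. y[3] = 2×1 + 1×4 + 5×5 = 31

31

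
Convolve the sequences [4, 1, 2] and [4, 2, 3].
y[0] = 4×4 = 16; y[1] = 4×2 + 1×4 = 12; y[2] = 4×3 + 1×2 + 2×4 = 22; y[3] = 1×3 + 2×2 = 7; y[4] = 2×3 = 6

[16, 12, 22, 7, 6]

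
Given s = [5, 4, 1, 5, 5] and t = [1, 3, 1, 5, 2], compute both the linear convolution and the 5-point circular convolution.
Linear: y_lin[0] = 5×1 = 5; y_lin[1] = 5×3 + 4×1 = 19; y_lin[2] = 5×1 + 4×3 + 1×1 = 18; y_lin[3] = 5×5 + 4×1 + 1×3 + 5×1 = 37; y_lin[4] = 5×2 + 4×5 + 1×1 + 5×3 + 5×1 = 51; y_lin[5] = 4×2 + 1×5 + 5×1 + 5×3 = 33; y_lin[6] = 1×2 + 5×5 + 5×1 = 32; y_lin[7] = 5×2 + 5×5 = 35; y_lin[8] = 5×2 = 10 → [5, 19, 18, 37, 51, 33, 32, 35, 10]. Circular (length 5): y[0] = 5×1 + 4×2 + 1×5 + 5×1 + 5×3 = 38; y[1] = 5×3 + 4×1 + 1×2 + 5×5 + 5×1 = 51; y[2] = 5×1 + 4×3 + 1×1 + 5×2 + 5×5 = 53; y[3] = 5×5 + 4×1 + 1×3 + 5×1 + 5×2 = 47; y[4] = 5×2 + 4×5 + 1×1 + 5×3 + 5×1 = 51 → [38, 51, 53, 47, 51]

Linear: [5, 19, 18, 37, 51, 33, 32, 35, 10], Circular: [38, 51, 53, 47, 51]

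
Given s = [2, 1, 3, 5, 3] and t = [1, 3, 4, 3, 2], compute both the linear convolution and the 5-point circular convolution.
Linear: y_lin[0] = 2×1 = 2; y_lin[1] = 2×3 + 1×1 = 7; y_lin[2] = 2×4 + 1×3 + 3×1 = 14; y_lin[3] = 2×3 + 1×4 + 3×3 + 5×1 = 24; y_lin[4] = 2×2 + 1×3 + 3×4 + 5×3 + 3×1 = 37; y_lin[5] = 1×2 + 3×3 + 5×4 + 3×3 = 40; y_lin[6] = 3×2 + 5×3 + 3×4 = 33; y_lin[7] = 5×2 + 3×3 = 19; y_lin[8] = 3×2 = 6 → [2, 7, 14, 24, 37, 40, 33, 19, 6]. Circular (length 5): y[0] = 2×1 + 1×2 + 3×3 + 5×4 + 3×3 = 42; y[1] = 2×3 + 1×1 + 3×2 + 5×3 + 3×4 = 40; y[2] = 2×4 + 1×3 + 3×1 + 5×2 + 3×3 = 33; y[3] = 2×3 + 1×4 + 3×3 + 5×1 + 3×2 = 30; y[4] = 2×2 + 1×3 + 3×4 + 5×3 + 3×1 = 37 → [42, 40, 33, 30, 37]

Linear: [2, 7, 14, 24, 37, 40, 33, 19, 6], Circular: [42, 40, 33, 30, 37]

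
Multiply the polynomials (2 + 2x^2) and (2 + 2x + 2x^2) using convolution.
Ascending coefficients: a = [2, 0, 2], b = [2, 2, 2]. c[0] = 2×2 = 4; c[1] = 2×2 + 0×2 = 4; c[2] = 2×2 + 0×2 + 2×2 = 8; c[3] = 0×2 + 2×2 = 4; c[4] = 2×2 = 4. Result coefficients: [4, 4, 8, 4, 4] → 4 + 4x + 8x^2 + 4x^3 + 4x^4

4 + 4x + 8x^2 + 4x^3 + 4x^4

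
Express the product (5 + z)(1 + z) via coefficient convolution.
Ascending coefficients: a = [5, 1], b = [1, 1]. c[0] = 5×1 = 5; c[1] = 5×1 + 1×1 = 6; c[2] = 1×1 = 1. Result coefficients: [5, 6, 1] → 5 + 6z + z^2

5 + 6z + z^2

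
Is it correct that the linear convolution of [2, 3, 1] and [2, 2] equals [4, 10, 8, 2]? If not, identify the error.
Recompute linear convolution of [2, 3, 1] and [2, 2]: y[0] = 2×2 = 4; y[1] = 2×2 + 3×2 = 10; y[2] = 3×2 + 1×2 = 8; y[3] = 1×2 = 2 → [4, 10, 8, 2]. Given [4, 10, 8, 2] matches, so answer: Yes

Yes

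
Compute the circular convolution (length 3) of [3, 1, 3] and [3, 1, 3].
Use y[k] = Σ_j f[j]·g[(k-j) mod 3]. y[0] = 3×3 + 1×3 + 3×1 = 15; y[1] = 3×1 + 1×3 + 3×3 = 15; y[2] = 3×3 + 1×1 + 3×3 = 19. Result: [15, 15, 19]

[15, 15, 19]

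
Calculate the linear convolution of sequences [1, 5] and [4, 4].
y[0] = 1×4 = 4; y[1] = 1×4 + 5×4 = 24; y[2] = 5×4 = 20

[4, 24, 20]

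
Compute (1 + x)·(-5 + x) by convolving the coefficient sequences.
Ascending coefficients: a = [1, 1], b = [-5, 1]. c[0] = 1×-5 = -5; c[1] = 1×1 + 1×-5 = -4; c[2] = 1×1 = 1. Result coefficients: [-5, -4, 1] → -5 - 4x + x^2

-5 - 4x + x^2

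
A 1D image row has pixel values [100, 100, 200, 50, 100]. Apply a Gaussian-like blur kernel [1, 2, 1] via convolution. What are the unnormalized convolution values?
Convolve image row [100, 100, 200, 50, 100] with kernel [1, 2, 1]: y[0] = 100×1 = 100; y[1] = 100×2 + 100×1 = 300; y[2] = 100×1 + 100×2 + 200×1 = 500; y[3] = 100×1 + 200×2 + 50×1 = 550; y[4] = 200×1 + 50×2 + 100×1 = 400; y[5] = 50×1 + 100×2 = 250; y[6] = 100×1 = 100 → [100, 300, 500, 550, 400, 250, 100]. Normalization factor = sum(kernel) = 4.

[100, 300, 500, 550, 400, 250, 100]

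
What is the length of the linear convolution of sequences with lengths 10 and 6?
Linear/full convolution length: m + n - 1 = 10 + 6 - 1 = 15

15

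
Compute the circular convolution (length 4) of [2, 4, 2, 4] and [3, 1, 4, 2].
Use y[k] = Σ_j x[j]·h[(k-j) mod 4]. y[0] = 2×3 + 4×2 + 2×4 + 4×1 = 26; y[1] = 2×1 + 4×3 + 2×2 + 4×4 = 34; y[2] = 2×4 + 4×1 + 2×3 + 4×2 = 26; y[3] = 2×2 + 4×4 + 2×1 + 4×3 = 34. Result: [26, 34, 26, 34]

[26, 34, 26, 34]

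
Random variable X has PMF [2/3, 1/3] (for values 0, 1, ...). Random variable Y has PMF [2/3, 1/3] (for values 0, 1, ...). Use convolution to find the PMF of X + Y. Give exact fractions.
P(X+Y=k) = Σ_i P(X=i)·P(Y=k-i) — a convolution of [2/3, 1/3] and [2/3, 1/3]. P(X+Y=0) = (2/3)×(2/3) = 4/9; P(X+Y=1) = (2/3)×(1/3) + (1/3)×(2/3) = 2/9 + 2/9 = 4/9; P(X+Y=2) = (1/3)×(1/3) = 1/9. PMF: [4/9, 4/9, 1/9] (sums to 1 ✓)

[4/9, 4/9, 1/9]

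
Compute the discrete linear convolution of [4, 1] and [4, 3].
y[0] = 4×4 = 16; y[1] = 4×3 + 1×4 = 16; y[2] = 1×3 = 3

[16, 16, 3]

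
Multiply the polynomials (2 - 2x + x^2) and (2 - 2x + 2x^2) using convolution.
Ascending coefficients: a = [2, -2, 1], b = [2, -2, 2]. c[0] = 2×2 = 4; c[1] = 2×-2 + -2×2 = -8; c[2] = 2×2 + -2×-2 + 1×2 = 10; c[3] = -2×2 + 1×-2 = -6; c[4] = 1×2 = 2. Result coefficients: [4, -8, 10, -6, 2] → 4 - 8x + 10x^2 - 6x^3 + 2x^4

4 - 8x + 10x^2 - 6x^3 + 2x^4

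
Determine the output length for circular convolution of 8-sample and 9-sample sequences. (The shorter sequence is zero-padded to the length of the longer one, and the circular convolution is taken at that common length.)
Circular convolution (zero-padding the shorter input) has length max(m, n) = max(8, 9) = 9

9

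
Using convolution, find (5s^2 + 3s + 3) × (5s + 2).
Ascending coefficients: a = [3, 3, 5], b = [2, 5]. c[0] = 3×2 = 6; c[1] = 3×5 + 3×2 = 21; c[2] = 3×5 + 5×2 = 25; c[3] = 5×5 = 25. Result coefficients: [6, 21, 25, 25] → 25s^3 + 25s^2 + 21s + 6

25s^3 + 25s^2 + 21s + 6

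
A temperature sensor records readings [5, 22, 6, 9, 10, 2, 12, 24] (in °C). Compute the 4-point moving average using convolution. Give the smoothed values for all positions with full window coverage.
4-point moving average kernel = [1, 1, 1, 1]. Apply in 'valid' mode (full window coverage): avg[0] = (5 + 22 + 6 + 9) / 4 = 10.5; avg[1] = (22 + 6 + 9 + 10) / 4 = 11.75; avg[2] = (6 + 9 + 10 + 2) / 4 = 6.75; avg[3] = (9 + 10 + 2 + 12) / 4 = 8.25; avg[4] = (10 + 2 + 12 + 24) / 4 = 12.0. Smoothed values: [10.5, 11.75, 6.75, 8.25, 12.0]

[10.5, 11.75, 6.75, 8.25, 12.0]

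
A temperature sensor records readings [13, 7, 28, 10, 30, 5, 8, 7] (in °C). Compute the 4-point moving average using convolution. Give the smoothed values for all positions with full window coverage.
4-point moving average kernel = [1, 1, 1, 1]. Apply in 'valid' mode (full window coverage): avg[0] = (13 + 7 + 28 + 10) / 4 = 14.5; avg[1] = (7 + 28 + 10 + 30) / 4 = 18.75; avg[2] = (28 + 10 + 30 + 5) / 4 = 18.25; avg[3] = (10 + 30 + 5 + 8) / 4 = 13.25; avg[4] = (30 + 5 + 8 + 7) / 4 = 12.5. Smoothed values: [14.5, 18.75, 18.25, 13.25, 12.5]

[14.5, 18.75, 18.25, 13.25, 12.5]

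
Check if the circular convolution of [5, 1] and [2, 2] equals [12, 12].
Recompute circular convolution of [5, 1] and [2, 2]: y[0] = 5×2 + 1×2 = 12; y[1] = 5×2 + 1×2 = 12 → [12, 12]. Given [12, 12] matches, so answer: Yes

Yes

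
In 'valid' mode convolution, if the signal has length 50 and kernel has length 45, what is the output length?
'Valid' mode counts only positions where the kernel fully overlaps the signal: m - n + 1 = 50 - 45 + 1 = 6

6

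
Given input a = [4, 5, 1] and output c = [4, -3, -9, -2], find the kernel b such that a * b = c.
Output length 4 = len(a) + len(b) - 1 ⇒ len(b) = 2. Solve b forward using b[k] = (c[k] - Σ_{i≥1} a[i]·b[k-i]) / a[0]: b[0] = c[0] / a[0] = 4 / 4 = 1; b[1] = (c[1] - 5×1) / a[0] = (-3 - 5×1) / 4 = -2. So b = [1, -2]. Forward-check [4, 5, 1] * [1, -2]: c[0] = 4×1 = 4; c[1] = 4×-2 + 5×1 = -3; c[2] = 5×-2 + 1×1 = -9; c[3] = 1×-2 = -2 → [4, -3, -9, -2] ✓

[1, -2]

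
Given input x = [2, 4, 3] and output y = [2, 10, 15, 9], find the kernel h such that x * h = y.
Output length 4 = len(x) + len(h) - 1 ⇒ len(h) = 2. Solve h forward using h[k] = (y[k] - Σ_{i≥1} x[i]·h[k-i]) / x[0]: h[0] = y[0] / x[0] = 2 / 2 = 1; h[1] = (y[1] - 4×1) / x[0] = (10 - 4×1) / 2 = 3. So h = [1, 3]. Forward-check [2, 4, 3] * [1, 3]: y[0] = 2×1 = 2; y[1] = 2×3 + 4×1 = 10; y[2] = 4×3 + 3×1 = 15; y[3] = 3×3 = 9 → [2, 10, 15, 9] ✓

[1, 3]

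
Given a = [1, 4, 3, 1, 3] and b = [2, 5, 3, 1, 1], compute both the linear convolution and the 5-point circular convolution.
Linear: y_lin[0] = 1×2 = 2; y_lin[1] = 1×5 + 4×2 = 13; y_lin[2] = 1×3 + 4×5 + 3×2 = 29; y_lin[3] = 1×1 + 4×3 + 3×5 + 1×2 = 30; y_lin[4] = 1×1 + 4×1 + 3×3 + 1×5 + 3×2 = 25; y_lin[5] = 4×1 + 3×1 + 1×3 + 3×5 = 25; y_lin[6] = 3×1 + 1×1 + 3×3 = 13; y_lin[7] = 1×1 + 3×1 = 4; y_lin[8] = 3×1 = 3 → [2, 13, 29, 30, 25, 25, 13, 4, 3]. Circular (length 5): y[0] = 1×2 + 4×1 + 3×1 + 1×3 + 3×5 = 27; y[1] = 1×5 + 4×2 + 3×1 + 1×1 + 3×3 = 26; y[2] = 1×3 + 4×5 + 3×2 + 1×1 + 3×1 = 33; y[3] = 1×1 + 4×3 + 3×5 + 1×2 + 3×1 = 33; y[4] = 1×1 + 4×1 + 3×3 + 1×5 + 3×2 = 25 → [27, 26, 33, 33, 25]

Linear: [2, 13, 29, 30, 25, 25, 13, 4, 3], Circular: [27, 26, 33, 33, 25]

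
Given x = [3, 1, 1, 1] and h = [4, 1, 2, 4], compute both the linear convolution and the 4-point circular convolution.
Linear: y_lin[0] = 3×4 = 12; y_lin[1] = 3×1 + 1×4 = 7; y_lin[2] = 3×2 + 1×1 + 1×4 = 11; y_lin[3] = 3×4 + 1×2 + 1×1 + 1×4 = 19; y_lin[4] = 1×4 + 1×2 + 1×1 = 7; y_lin[5] = 1×4 + 1×2 = 6; y_lin[6] = 1×4 = 4 → [12, 7, 11, 19, 7, 6, 4]. Circular (length 4): y[0] = 3×4 + 1×4 + 1×2 + 1×1 = 19; y[1] = 3×1 + 1×4 + 1×4 + 1×2 = 13; y[2] = 3×2 + 1×1 + 1×4 + 1×4 = 15; y[3] = 3×4 + 1×2 + 1×1 + 1×4 = 19 → [19, 13, 15, 19]

Linear: [12, 7, 11, 19, 7, 6, 4], Circular: [19, 13, 15, 19]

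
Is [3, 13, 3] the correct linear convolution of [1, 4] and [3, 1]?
Recompute linear convolution of [1, 4] and [3, 1]: y[0] = 1×3 = 3; y[1] = 1×1 + 4×3 = 13; y[2] = 4×1 = 4 → [3, 13, 4]. Compare to given [3, 13, 3]: they differ at index 2: given 3, correct 4, so answer: No

No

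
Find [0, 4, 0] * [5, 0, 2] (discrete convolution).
y[0] = 0×5 = 0; y[1] = 0×0 + 4×5 = 20; y[2] = 0×2 + 4×0 + 0×5 = 0; y[3] = 4×2 + 0×0 = 8; y[4] = 0×2 = 0

[0, 20, 0, 8, 0]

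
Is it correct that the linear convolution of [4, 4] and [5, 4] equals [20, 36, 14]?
Recompute linear convolution of [4, 4] and [5, 4]: y[0] = 4×5 = 20; y[1] = 4×4 + 4×5 = 36; y[2] = 4×4 = 16 → [20, 36, 16]. Compare to given [20, 36, 14]: they differ at index 2: given 14, correct 16, so answer: No

No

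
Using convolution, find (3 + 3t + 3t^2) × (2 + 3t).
Ascending coefficients: a = [3, 3, 3], b = [2, 3]. c[0] = 3×2 = 6; c[1] = 3×3 + 3×2 = 15; c[2] = 3×3 + 3×2 = 15; c[3] = 3×3 = 9. Result coefficients: [6, 15, 15, 9] → 6 + 15t + 15t^2 + 9t^3

6 + 15t + 15t^2 + 9t^3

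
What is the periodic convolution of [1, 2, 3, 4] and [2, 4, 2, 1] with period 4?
Use y[k] = Σ_j f[j]·g[(k-j) mod 4]. y[0] = 1×2 + 2×1 + 3×2 + 4×4 = 26; y[1] = 1×4 + 2×2 + 3×1 + 4×2 = 19; y[2] = 1×2 + 2×4 + 3×2 + 4×1 = 20; y[3] = 1×1 + 2×2 + 3×4 + 4×2 = 25. Result: [26, 19, 20, 25]

[26, 19, 20, 25]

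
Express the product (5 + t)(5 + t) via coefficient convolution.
Ascending coefficients: a = [5, 1], b = [5, 1]. c[0] = 5×5 = 25; c[1] = 5×1 + 1×5 = 10; c[2] = 1×1 = 1. Result coefficients: [25, 10, 1] → 25 + 10t + t^2

25 + 10t + t^2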